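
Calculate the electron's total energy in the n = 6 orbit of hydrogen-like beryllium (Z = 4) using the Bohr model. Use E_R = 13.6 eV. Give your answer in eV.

-6.04 eV

E_n = −E_R·Z²/n² = −13.6 × 4²/6² = -6.04 eV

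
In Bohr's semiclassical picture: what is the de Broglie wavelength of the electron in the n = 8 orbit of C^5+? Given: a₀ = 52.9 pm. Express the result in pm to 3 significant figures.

The Bohr quantisation condition is nλ = 2πr_n.
r_n = n²a₀/Z = 564 pm
λ = 2πr_n/n = 2π·564/8 = 443 pm

443 pm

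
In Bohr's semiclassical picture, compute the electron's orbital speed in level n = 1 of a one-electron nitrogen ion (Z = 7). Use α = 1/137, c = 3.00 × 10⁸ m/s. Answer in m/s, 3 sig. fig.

1.53 × 10⁷ m/s

v_n = Zαc/n = 7 × 0.00730 × 3.00 × 10⁸ / 1
    = 1.53 × 10⁷ m/s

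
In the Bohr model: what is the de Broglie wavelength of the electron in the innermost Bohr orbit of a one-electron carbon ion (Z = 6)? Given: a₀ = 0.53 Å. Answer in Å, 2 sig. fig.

The Bohr quantisation condition is nλ = 2πr_n.
r_n = n²a₀/Z = 0.088 Å
λ = 2πr_n/n = 2π·0.088/1 = 0.56 Å

0.56 Å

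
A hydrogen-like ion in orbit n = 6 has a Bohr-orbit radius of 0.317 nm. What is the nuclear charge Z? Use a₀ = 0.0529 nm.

r_n = n²a₀/Z ⇒ Z = n²a₀/r = 6² × 0.0529 / 0.317 ≈ 6.01
Z = 6

6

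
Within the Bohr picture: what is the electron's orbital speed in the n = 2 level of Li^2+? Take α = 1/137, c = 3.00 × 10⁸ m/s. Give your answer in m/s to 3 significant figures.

3.28 × 10⁶ m/s

v_n = Zαc/n = 3 × 0.00730 × 3.00 × 10⁸ / 2
    = 3.28 × 10⁶ m/s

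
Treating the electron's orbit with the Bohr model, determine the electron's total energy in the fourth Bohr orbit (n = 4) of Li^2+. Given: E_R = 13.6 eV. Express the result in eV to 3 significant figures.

-7.65 eV

E_n = −E_R·Z²/n² = −13.6 × 3²/4² = -7.65 eV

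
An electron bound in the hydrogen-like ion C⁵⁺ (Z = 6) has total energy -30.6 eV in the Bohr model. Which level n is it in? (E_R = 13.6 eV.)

E_n = −E_R Z²/n² ⇒ n² = E_R Z²/(−E_n) = 13.6 × 6² / 30.6 ≈ 16.00
n = 4

4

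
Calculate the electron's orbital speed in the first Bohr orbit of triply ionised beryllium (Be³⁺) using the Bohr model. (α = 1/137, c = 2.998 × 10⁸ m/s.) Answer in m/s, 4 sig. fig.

8.753 × 10⁶ m/s

v_n = Zαc/n = 4 × 0.007299 × 2.998 × 10⁸ / 1
    = 8.753 × 10⁶ m/s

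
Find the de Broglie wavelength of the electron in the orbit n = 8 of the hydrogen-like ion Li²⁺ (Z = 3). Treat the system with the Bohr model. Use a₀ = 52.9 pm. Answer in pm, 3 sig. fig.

886 pm

The Bohr quantisation condition is nλ = 2πr_n.
r_n = n²a₀/Z = 1130 pm
λ = 2πr_n/n = 2π·1130/8 = 886 pm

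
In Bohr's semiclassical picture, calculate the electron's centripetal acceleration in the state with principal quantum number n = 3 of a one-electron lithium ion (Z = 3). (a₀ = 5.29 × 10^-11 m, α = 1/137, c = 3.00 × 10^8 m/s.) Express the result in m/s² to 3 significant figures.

3.02 × 10^22 m/s²

r = n²a₀/Z = 1.59 × 10^-10 m, v = Zαc/n = 2.19 × 10^6 m/s
a = v²/r = (2.19 × 10^6)² / 1.59 × 10^-10 = 3.02 × 10^22 m/s²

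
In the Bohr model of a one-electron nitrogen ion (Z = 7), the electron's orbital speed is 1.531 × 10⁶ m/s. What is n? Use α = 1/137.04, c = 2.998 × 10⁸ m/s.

10

v_n = Zαc/n ⇒ n = Zαc/v = 7 × 0.007297 × 2.998 × 10⁸ / 1.531 × 10⁶ ≈ 10.00
n = 10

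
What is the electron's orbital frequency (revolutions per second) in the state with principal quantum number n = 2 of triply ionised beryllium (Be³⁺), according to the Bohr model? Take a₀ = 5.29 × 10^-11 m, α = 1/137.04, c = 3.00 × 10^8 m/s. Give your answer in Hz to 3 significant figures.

1.32 × 10^16 Hz

r = n²a₀/Z = 5.29 × 10^-11 m, v = Zαc/n = 4.38 × 10^6 m/s
f = v/(2πr) = 1.32 × 10^16 Hz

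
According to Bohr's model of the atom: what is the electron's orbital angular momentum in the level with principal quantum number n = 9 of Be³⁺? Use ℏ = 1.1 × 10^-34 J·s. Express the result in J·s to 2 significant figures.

L_n = nℏ = 9 × 1.1 × 10^-34 = 9.9 × 10^-34 J·s

9.9 × 10^-34 J·s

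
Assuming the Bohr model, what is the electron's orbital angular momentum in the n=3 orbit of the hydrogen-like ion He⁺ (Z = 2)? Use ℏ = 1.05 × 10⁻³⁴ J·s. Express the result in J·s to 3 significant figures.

3.15 × 10⁻³⁴ J·s

L_n = nℏ = 3 × 1.05 × 10⁻³⁴ = 3.15 × 10⁻³⁴ J·s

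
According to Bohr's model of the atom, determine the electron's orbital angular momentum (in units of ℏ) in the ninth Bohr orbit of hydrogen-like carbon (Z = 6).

9

L_n = nℏ, so L/ℏ = n = 9.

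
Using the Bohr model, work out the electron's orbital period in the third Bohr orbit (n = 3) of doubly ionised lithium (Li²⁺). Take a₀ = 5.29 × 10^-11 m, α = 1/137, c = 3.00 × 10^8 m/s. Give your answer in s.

4.55 × 10^-16 s

r = n²a₀/Z = 3²·5.29 × 10^-11/3 = 1.59 × 10^-10 m
v = Zαc/n = 3·0.00730·3.00 × 10^8/3 = 2.19 × 10^6 m/s
T = 2πr/v = 4.55 × 10^-16 s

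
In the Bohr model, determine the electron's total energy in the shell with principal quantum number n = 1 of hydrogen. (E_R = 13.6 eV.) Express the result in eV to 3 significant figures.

E_n = −E_R·Z²/n² = −13.6 × 1²/1² = -13.6 eV

-13.6 eV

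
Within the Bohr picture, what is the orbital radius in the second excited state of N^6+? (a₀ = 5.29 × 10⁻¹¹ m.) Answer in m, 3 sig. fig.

6.80 × 10⁻¹¹ m

r_n = n²a₀/Z = 3² × 5.29 × 10⁻¹¹ / 7
    = 9 × 5.29 × 10⁻¹¹ / 7 = 6.80 × 10⁻¹¹ m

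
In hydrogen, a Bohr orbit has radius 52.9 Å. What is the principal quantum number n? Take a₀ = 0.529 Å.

r_n = n²a₀/Z ⇒ n² = rZ/a₀ = 52.9 × 1 / 0.529 ≈ 100.00
n = 10

10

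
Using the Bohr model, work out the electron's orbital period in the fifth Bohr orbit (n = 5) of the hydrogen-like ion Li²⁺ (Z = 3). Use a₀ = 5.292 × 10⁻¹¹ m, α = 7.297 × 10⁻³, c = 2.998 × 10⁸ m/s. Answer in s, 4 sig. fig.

2.111 × 10⁻¹⁵ s

r = n²a₀/Z = 5²·5.292 × 10⁻¹¹/3 = 4.410 × 10⁻¹⁰ m
v = Zαc/n = 3·0.007297·2.998 × 10⁸/5 = 1.313 × 10⁶ m/s
T = 2πr/v = 2.111 × 10⁻¹⁵ s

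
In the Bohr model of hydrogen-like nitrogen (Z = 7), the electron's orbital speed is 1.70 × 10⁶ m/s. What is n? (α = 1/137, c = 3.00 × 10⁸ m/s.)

9

v_n = Zαc/n ⇒ n = Zαc/v = 7 × 0.00730 × 3.00 × 10⁸ / 1.70 × 10⁶ ≈ 9.02
n = 9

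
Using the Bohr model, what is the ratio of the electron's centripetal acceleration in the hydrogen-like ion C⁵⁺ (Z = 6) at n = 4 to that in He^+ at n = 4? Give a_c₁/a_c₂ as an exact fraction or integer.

27

a_c ∝ Z^3 · n^-4
a_c₁/a_c₂ = (6/2)^3 · (4/4)^-4 = 27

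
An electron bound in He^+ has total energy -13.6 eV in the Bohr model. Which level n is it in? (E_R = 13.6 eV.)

2

E_n = −E_R Z²/n² ⇒ n² = E_R Z²/(−E_n) = 13.6 × 2² / 13.6 ≈ 4.00
n = 2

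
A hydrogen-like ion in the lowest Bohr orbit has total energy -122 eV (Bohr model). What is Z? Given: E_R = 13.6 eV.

3

E_n = −E_R Z²/n² ⇒ Z² = −E_n n²/E_R = 122 × 1² / 13.6 ≈ 8.97
Z = 3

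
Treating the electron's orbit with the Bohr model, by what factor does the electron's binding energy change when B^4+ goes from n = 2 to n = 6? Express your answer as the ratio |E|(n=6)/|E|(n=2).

1/9

|E| ∝ Z^2 · n^-2; with Z fixed, |E| ∝ n^-2.
|E|(n=6)/|E|(n=2) = (6/2)^-2 = 1/9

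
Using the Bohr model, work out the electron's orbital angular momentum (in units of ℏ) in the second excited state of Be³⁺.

3

L_n = nℏ, so L/ℏ = n = 3.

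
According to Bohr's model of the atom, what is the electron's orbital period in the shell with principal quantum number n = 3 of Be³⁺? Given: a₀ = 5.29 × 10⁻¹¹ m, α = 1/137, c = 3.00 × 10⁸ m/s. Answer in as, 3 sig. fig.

256 as

r = n²a₀/Z = 3²·5.29 × 10⁻¹¹/4 = 1.19 × 10⁻¹⁰ m
v = Zαc/n = 4·0.00730·3.00 × 10⁸/3 = 2.92 × 10⁶ m/s
T = 2πr/v = 2.56 × 10⁻¹⁶ s = 256 as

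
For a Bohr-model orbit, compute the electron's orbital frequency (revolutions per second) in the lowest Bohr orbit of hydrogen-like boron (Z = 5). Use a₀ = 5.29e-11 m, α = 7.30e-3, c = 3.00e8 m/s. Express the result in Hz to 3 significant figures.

r = n²a₀/Z = 1.06e-11 m, v = Zαc/n = 1.09e7 m/s
f = v/(2πr) = 1.65e17 Hz

1.65e17 Hz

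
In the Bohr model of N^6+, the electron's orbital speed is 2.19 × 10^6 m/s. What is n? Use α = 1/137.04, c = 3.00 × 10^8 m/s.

7

v_n = Zαc/n ⇒ n = Zαc/v = 7 × 0.00730 × 3.00 × 10^8 / 2.19 × 10^6 ≈ 7.00
n = 7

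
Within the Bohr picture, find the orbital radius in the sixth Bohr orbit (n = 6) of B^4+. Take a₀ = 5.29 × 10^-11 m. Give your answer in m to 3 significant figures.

3.81 × 10^-10 m

r_n = n²a₀/Z = 6² × 5.29 × 10^-11 / 5
    = 36 × 5.29 × 10^-11 / 5 = 3.81 × 10^-10 m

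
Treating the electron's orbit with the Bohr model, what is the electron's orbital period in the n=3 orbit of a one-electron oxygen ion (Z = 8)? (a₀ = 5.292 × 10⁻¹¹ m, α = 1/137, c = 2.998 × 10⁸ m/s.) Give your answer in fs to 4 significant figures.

r = n²a₀/Z = 3²·5.292 × 10⁻¹¹/8 = 5.954 × 10⁻¹¹ m
v = Zαc/n = 8·0.007299·2.998 × 10⁸/3 = 5.836 × 10⁶ m/s
T = 2πr/v = 6.410 × 10⁻¹⁷ s = 0.06410 fs

0.06410 fs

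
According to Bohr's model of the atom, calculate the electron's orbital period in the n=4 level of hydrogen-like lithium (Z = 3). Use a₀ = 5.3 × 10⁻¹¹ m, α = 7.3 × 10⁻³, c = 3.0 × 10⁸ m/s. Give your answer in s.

r = n²a₀/Z = 4²·5.3 × 10⁻¹¹/3 = 2.8 × 10⁻¹⁰ m
v = Zαc/n = 3·0.0073·3.0 × 10⁸/4 = 1.6 × 10⁶ m/s
T = 2πr/v = 1.1 × 10⁻¹⁵ s

1.1 × 10⁻¹⁵ s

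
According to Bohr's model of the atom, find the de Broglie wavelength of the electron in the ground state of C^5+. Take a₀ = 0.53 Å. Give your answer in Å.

The Bohr quantisation condition is nλ = 2πr_n.
r_n = n²a₀/Z = 0.088 Å
λ = 2πr_n/n = 2π·0.088/1 = 0.56 Å

0.56 Å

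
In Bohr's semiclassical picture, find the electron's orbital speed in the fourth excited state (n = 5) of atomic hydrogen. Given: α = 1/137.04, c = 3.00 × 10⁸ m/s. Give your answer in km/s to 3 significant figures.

438 km/s

v_n = Zαc/n = 1 × 0.00730 × 3.00 × 10⁸ / 5
    = 438 km/s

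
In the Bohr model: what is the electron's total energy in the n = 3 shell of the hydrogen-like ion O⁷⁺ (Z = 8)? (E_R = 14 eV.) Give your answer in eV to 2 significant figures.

E_n = −E_R·Z²/n² = −14 × 8²/3² = -100 eV

-100 eV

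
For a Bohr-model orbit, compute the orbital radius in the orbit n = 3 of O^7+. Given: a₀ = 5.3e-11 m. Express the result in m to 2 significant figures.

r_n = n²a₀/Z = 3² × 5.3e-11 / 8
    = 9 × 5.3e-11 / 8 = 6.0e-11 m

6.0e-11 m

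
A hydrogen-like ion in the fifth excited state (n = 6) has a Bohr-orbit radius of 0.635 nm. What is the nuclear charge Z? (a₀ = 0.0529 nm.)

r_n = n²a₀/Z ⇒ Z = n²a₀/r = 6² × 0.0529 / 0.635 ≈ 3.00
Z = 3

3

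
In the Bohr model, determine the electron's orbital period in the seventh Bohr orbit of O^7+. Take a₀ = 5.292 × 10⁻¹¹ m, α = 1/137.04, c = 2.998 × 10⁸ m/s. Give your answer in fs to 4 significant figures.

r = n²a₀/Z = 7²·5.292 × 10⁻¹¹/8 = 3.241 × 10⁻¹⁰ m
v = Zαc/n = 8·0.007297·2.998 × 10⁸/7 = 2.500 × 10⁶ m/s
T = 2πr/v = 8.146 × 10⁻¹⁶ s = 0.8146 fs

0.8146 fs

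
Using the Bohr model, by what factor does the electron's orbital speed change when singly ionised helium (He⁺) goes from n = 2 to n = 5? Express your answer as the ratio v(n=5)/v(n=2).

2/5

v ∝ Z^1 · n^-1; with Z fixed, v ∝ n^-1.
v(n=5)/v(n=2) = (5/2)^-1 = 2/5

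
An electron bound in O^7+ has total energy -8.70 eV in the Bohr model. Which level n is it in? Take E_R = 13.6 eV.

10

E_n = −E_R Z²/n² ⇒ n² = E_R Z²/(−E_n) = 13.6 × 8² / 8.70 ≈ 100.05
n = 10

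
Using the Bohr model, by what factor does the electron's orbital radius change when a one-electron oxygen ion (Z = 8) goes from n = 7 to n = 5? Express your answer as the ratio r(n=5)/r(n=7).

25/49

r ∝ Z^-1 · n^2; with Z fixed, r ∝ n^2.
r(n=5)/r(n=7) = (5/7)^2 = 25/49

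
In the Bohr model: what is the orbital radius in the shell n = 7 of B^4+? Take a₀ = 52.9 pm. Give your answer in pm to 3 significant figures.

r_n = n²a₀/Z = 7² × 52.9 / 5
    = 49 × 52.9 / 5 = 518 pm

518 pm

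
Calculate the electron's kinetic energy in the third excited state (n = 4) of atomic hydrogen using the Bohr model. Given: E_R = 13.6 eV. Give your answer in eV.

For a Coulomb orbit the virial theorem gives K = −E_n.
E_n = −E_R·Z²/n², so K = E_R·Z²/n² = 13.6 × 1²/4² = 0.850 eV

0.850 eV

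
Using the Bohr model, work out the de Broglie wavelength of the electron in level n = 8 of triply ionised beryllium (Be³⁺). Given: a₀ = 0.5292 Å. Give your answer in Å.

6.650 Å

The Bohr quantisation condition is nλ = 2πr_n.
r_n = n²a₀/Z = 8.467 Å
λ = 2πr_n/n = 2π·8.467/8 = 6.650 Å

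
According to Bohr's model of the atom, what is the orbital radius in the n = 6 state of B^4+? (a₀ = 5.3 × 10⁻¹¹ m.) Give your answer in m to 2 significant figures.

r_n = n²a₀/Z = 6² × 5.3 × 10⁻¹¹ / 5
    = 36 × 5.3 × 10⁻¹¹ / 5 = 3.8 × 10⁻¹⁰ m

3.8 × 10⁻¹⁰ m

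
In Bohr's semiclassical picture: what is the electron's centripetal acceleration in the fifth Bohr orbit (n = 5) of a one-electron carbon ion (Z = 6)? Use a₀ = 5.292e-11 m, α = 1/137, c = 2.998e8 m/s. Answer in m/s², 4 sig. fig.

3.127e22 m/s²

r = n²a₀/Z = 2.205e-10 m, v = Zαc/n = 2.626e6 m/s
a = v²/r = (2.626e6)² / 2.205e-10 = 3.127e22 m/s²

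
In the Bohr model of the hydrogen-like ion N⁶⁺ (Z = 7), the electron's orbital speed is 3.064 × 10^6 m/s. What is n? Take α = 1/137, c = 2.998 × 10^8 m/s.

5

v_n = Zαc/n ⇒ n = Zαc/v = 7 × 0.007299 × 2.998 × 10^8 / 3.064 × 10^6 ≈ 5.00
n = 5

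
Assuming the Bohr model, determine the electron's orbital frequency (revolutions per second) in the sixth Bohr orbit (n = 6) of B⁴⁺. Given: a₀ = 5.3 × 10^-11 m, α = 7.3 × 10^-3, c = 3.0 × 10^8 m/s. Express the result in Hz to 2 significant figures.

r = n²a₀/Z = 3.8 × 10^-10 m, v = Zαc/n = 1.8 × 10^6 m/s
f = v/(2πr) = 7.6 × 10^14 Hz

7.6 × 10^14 Hz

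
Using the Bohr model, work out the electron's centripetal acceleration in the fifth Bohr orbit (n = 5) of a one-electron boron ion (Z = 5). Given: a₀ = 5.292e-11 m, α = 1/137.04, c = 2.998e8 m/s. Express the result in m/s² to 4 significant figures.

1.809e22 m/s²

r = n²a₀/Z = 2.646e-10 m, v = Zαc/n = 2.188e6 m/s
a = v²/r = (2.188e6)² / 2.646e-10 = 1.809e22 m/s²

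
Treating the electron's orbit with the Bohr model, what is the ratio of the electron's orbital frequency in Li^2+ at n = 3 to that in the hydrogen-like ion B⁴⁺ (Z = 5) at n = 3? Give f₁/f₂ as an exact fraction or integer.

f ∝ Z^2 · n^-3
f₁/f₂ = (3/5)^2 · (3/3)^-3 = 9/25

9/25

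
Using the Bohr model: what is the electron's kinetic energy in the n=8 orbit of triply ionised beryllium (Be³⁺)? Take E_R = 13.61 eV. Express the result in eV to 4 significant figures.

3.402 eV

For a Coulomb orbit the virial theorem gives K = −E_n.
E_n = −E_R·Z²/n², so K = E_R·Z²/n² = 13.61 × 4²/8² = 3.402 eV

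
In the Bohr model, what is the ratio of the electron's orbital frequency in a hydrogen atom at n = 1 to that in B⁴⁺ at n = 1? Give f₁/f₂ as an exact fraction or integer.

f ∝ Z^2 · n^-3
f₁/f₂ = (1/5)^2 · (1/1)^-3 = 1/25

1/25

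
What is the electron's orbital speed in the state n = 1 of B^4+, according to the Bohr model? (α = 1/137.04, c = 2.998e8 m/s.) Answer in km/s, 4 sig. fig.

1.094e4 km/s

v_n = Zαc/n = 5 × 0.007297 × 2.998e8 / 1
    = 1.094e4 km/s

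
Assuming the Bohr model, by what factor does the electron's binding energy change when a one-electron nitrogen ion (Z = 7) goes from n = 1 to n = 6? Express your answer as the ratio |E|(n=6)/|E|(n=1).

1/36

|E| ∝ Z^2 · n^-2; with Z fixed, |E| ∝ n^-2.
|E|(n=6)/|E|(n=1) = (6/1)^-2 = 1/36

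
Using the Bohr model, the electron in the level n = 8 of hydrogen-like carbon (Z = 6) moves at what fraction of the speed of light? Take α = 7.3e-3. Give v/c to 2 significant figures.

v_n = Zαc/n, so v/c = Zα/n = 6 × 0.0073 / 8 = 0.0055

0.0055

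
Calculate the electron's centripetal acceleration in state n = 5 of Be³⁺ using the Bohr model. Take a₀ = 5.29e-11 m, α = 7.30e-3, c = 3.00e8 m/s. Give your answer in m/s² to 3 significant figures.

r = n²a₀/Z = 3.31e-10 m, v = Zαc/n = 1.75e6 m/s
a = v²/r = (1.75e6)² / 3.31e-10 = 9.28e21 m/s²

9.28e21 m/s²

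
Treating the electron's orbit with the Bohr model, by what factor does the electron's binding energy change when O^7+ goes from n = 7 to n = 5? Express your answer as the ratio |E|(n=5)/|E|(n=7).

|E| ∝ Z^2 · n^-2; with Z fixed, |E| ∝ n^-2.
|E|(n=5)/|E|(n=7) = (5/7)^-2 = 49/25

49/25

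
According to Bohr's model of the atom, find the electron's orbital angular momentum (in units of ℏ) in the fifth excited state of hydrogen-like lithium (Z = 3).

6

L_n = nℏ, so L/ℏ = n = 6.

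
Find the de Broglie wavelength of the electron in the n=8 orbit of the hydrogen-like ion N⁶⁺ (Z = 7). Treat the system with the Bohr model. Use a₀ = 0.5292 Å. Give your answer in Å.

3.800 Å

The Bohr quantisation condition is nλ = 2πr_n.
r_n = n²a₀/Z = 4.838 Å
λ = 2πr_n/n = 2π·4.838/8 = 3.800 Å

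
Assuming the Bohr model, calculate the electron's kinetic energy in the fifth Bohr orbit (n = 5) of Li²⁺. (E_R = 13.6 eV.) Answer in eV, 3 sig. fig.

For a Coulomb orbit the virial theorem gives K = −E_n.
E_n = −E_R·Z²/n², so K = E_R·Z²/n² = 13.6 × 3²/5² = 4.90 eV

4.90 eV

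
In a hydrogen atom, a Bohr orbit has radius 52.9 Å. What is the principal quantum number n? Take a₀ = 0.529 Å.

10

r_n = n²a₀/Z ⇒ n² = rZ/a₀ = 52.9 × 1 / 0.529 ≈ 100.00
n = 10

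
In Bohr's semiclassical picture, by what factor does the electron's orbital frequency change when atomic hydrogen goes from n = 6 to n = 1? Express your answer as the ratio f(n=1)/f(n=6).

f ∝ Z^2 · n^-3; with Z fixed, f ∝ n^-3.
f(n=1)/f(n=6) = (1/6)^-3 = 216

216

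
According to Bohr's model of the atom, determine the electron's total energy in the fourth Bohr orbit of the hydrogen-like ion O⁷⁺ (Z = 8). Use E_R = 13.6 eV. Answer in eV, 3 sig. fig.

E_n = −E_R·Z²/n² = −13.6 × 8²/4² = -54.4 eV

-54.4 eV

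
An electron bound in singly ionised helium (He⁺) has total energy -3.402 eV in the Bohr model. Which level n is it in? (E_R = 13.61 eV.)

4

E_n = −E_R Z²/n² ⇒ n² = E_R Z²/(−E_n) = 13.61 × 2² / 3.402 ≈ 16.00
n = 4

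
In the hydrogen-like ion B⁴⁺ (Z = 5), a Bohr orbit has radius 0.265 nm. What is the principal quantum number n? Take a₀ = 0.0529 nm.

5

r_n = n²a₀/Z ⇒ n² = rZ/a₀ = 0.265 × 5 / 0.0529 ≈ 25.05
n = 5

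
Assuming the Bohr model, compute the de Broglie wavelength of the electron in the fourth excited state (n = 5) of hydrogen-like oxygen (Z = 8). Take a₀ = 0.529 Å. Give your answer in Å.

The Bohr quantisation condition is nλ = 2πr_n.
r_n = n²a₀/Z = 1.65 Å
λ = 2πr_n/n = 2π·1.65/5 = 2.08 Å

2.08 Å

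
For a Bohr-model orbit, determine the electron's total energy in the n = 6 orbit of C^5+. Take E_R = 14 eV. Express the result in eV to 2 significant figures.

E_n = −E_R·Z²/n² = −14 × 6²/6² = -14 eV

-14 eV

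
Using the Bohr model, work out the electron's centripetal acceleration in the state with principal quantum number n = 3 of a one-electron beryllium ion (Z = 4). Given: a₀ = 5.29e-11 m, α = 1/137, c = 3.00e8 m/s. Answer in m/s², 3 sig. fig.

7.16e22 m/s²

r = n²a₀/Z = 1.19e-10 m, v = Zαc/n = 2.92e6 m/s
a = v²/r = (2.92e6)² / 1.19e-10 = 7.16e22 m/s²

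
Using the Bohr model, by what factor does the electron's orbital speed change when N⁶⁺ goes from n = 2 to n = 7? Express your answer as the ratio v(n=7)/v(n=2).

2/7

v ∝ Z^1 · n^-1; with Z fixed, v ∝ n^-1.
v(n=7)/v(n=2) = (7/2)^-1 = 2/7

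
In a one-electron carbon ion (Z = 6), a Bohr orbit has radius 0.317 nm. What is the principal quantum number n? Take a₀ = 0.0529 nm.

r_n = n²a₀/Z ⇒ n² = rZ/a₀ = 0.317 × 6 / 0.0529 ≈ 35.95
n = 6

6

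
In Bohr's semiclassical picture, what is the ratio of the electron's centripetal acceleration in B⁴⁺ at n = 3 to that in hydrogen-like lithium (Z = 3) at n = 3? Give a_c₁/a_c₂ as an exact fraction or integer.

125/27

a_c ∝ Z^3 · n^-4
a_c₁/a_c₂ = (5/3)^3 · (3/3)^-4 = 125/27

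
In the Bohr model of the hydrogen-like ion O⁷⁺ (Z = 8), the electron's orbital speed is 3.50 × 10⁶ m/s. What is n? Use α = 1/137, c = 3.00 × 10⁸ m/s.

5

v_n = Zαc/n ⇒ n = Zαc/v = 8 × 0.00730 × 3.00 × 10⁸ / 3.50 × 10⁶ ≈ 5.01
n = 5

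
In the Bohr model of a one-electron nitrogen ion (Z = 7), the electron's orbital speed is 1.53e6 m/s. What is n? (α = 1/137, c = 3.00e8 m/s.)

10

v_n = Zαc/n ⇒ n = Zαc/v = 7 × 0.00730 × 3.00e8 / 1.53e6 ≈ 10.02
n = 10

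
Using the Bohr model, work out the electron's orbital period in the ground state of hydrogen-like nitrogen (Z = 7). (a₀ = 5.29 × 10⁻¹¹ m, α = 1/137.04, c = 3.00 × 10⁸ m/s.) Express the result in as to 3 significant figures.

r = n²a₀/Z = 1²·5.29 × 10⁻¹¹/7 = 7.56 × 10⁻¹² m
v = Zαc/n = 7·0.00730·3.00 × 10⁸/1 = 1.53 × 10⁷ m/s
T = 2πr/v = 3.10 × 10⁻¹⁸ s = 3.10 as

3.10 as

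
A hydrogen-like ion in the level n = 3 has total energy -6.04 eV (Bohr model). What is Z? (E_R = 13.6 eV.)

2

E_n = −E_R Z²/n² ⇒ Z² = −E_n n²/E_R = 6.04 × 3² / 13.6 ≈ 4.00
Z = 2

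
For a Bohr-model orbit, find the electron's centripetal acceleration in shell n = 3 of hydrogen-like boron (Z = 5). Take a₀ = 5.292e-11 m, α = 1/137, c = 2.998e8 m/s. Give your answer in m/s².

r = n²a₀/Z = 9.526e-11 m, v = Zαc/n = 3.647e6 m/s
a = v²/r = (3.647e6)² / 9.526e-11 = 1.396e23 m/s²

1.396e23 m/s²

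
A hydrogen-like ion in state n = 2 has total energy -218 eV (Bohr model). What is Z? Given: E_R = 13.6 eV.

8

E_n = −E_R Z²/n² ⇒ Z² = −E_n n²/E_R = 218 × 2² / 13.6 ≈ 64.12
Z = 8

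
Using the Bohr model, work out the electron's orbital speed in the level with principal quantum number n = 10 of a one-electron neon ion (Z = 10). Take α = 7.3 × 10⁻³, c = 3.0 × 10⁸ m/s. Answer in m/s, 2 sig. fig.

2.2 × 10⁶ m/s

v_n = Zαc/n = 10 × 0.0073 × 3.0 × 10⁸ / 10
    = 2.2 × 10⁶ m/s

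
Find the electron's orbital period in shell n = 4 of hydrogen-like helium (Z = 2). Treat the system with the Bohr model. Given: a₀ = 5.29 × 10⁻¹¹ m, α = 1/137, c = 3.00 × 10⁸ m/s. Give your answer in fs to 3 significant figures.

r = n²a₀/Z = 4²·5.29 × 10⁻¹¹/2 = 4.23 × 10⁻¹⁰ m
v = Zαc/n = 2·0.00730·3.00 × 10⁸/4 = 1.09 × 10⁶ m/s
T = 2πr/v = 2.43 × 10⁻¹⁵ s = 2.43 fs

2.43 fs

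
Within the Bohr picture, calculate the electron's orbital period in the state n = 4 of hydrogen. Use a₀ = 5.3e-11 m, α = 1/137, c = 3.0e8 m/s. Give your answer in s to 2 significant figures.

9.7e-15 s

r = n²a₀/Z = 4²·5.3e-11/1 = 8.5e-10 m
v = Zαc/n = 1·0.0073·3.0e8/4 = 5.5e5 m/s
T = 2πr/v = 9.7e-15 s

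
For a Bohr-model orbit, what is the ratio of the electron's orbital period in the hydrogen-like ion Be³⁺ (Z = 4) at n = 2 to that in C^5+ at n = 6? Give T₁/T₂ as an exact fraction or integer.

T ∝ Z^-2 · n^3
T₁/T₂ = (4/6)^-2 · (2/6)^3 = 1/12

1/12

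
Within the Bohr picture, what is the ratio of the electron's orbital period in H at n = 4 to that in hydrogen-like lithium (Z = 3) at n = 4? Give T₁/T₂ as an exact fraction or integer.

9

T ∝ Z^-2 · n^3
T₁/T₂ = (1/3)^-2 · (4/4)^3 = 9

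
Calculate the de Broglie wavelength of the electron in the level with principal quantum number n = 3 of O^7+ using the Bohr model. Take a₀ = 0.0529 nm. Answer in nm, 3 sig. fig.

The Bohr quantisation condition is nλ = 2πr_n.
r_n = n²a₀/Z = 0.0595 nm
λ = 2πr_n/n = 2π·0.0595/3 = 0.125 nm

0.125 nm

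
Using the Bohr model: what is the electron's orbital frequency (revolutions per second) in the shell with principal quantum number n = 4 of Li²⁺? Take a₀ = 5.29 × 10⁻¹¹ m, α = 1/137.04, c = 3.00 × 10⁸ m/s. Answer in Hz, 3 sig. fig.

r = n²a₀/Z = 2.82 × 10⁻¹⁰ m, v = Zαc/n = 1.64 × 10⁶ m/s
f = v/(2πr) = 9.26 × 10¹⁴ Hz

9.26 × 10¹⁴ Hz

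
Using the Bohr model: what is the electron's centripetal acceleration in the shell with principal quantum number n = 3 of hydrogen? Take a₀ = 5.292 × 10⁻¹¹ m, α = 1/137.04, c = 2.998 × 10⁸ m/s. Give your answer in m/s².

1.117 × 10²¹ m/s²

r = n²a₀/Z = 4.763 × 10⁻¹⁰ m, v = Zαc/n = 7.292 × 10⁵ m/s
a = v²/r = (7.292 × 10⁵)² / 4.763 × 10⁻¹⁰ = 1.117 × 10²¹ m/s²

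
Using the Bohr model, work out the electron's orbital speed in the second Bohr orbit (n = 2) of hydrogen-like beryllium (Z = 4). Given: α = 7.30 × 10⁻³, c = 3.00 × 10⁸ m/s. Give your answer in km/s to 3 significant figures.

4380 km/s

v_n = Zαc/n = 4 × 0.00730 × 3.00 × 10⁸ / 2
    = 4380 km/s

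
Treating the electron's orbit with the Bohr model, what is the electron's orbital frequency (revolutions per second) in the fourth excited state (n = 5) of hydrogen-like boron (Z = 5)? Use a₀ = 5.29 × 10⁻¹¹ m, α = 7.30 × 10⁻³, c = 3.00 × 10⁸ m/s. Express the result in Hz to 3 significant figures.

r = n²a₀/Z = 2.64 × 10⁻¹⁰ m, v = Zαc/n = 2.19 × 10⁶ m/s
f = v/(2πr) = 1.32 × 10¹⁵ Hz

1.32 × 10¹⁵ Hz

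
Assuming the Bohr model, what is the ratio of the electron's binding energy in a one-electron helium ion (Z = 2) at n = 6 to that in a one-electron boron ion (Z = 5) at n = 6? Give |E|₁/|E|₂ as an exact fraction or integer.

|E| ∝ Z^2 · n^-2
|E|₁/|E|₂ = (2/5)^2 · (6/6)^-2 = 4/25

4/25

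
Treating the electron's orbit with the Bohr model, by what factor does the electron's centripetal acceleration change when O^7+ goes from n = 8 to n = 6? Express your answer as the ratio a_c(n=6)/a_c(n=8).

256/81

a_c ∝ Z^3 · n^-4; with Z fixed, a_c ∝ n^-4.
a_c(n=6)/a_c(n=8) = (6/8)^-4 = 256/81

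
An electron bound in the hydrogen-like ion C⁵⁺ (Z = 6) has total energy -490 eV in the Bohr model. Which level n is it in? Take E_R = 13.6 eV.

E_n = −E_R Z²/n² ⇒ n² = E_R Z²/(−E_n) = 13.6 × 6² / 490 ≈ 1.00
n = 1

1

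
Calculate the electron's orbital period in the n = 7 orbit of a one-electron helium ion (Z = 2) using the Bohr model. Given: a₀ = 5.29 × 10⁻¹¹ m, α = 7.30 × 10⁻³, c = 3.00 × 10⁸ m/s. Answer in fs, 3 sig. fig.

13.0 fs

r = n²a₀/Z = 7²·5.29 × 10⁻¹¹/2 = 1.30 × 10⁻⁹ m
v = Zαc/n = 2·0.00730·3.00 × 10⁸/7 = 6.26 × 10⁵ m/s
T = 2πr/v = 1.30 × 10⁻¹⁴ s = 13.0 fs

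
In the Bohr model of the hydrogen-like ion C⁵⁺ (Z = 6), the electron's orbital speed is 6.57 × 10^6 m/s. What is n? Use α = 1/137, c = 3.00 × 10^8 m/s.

2

v_n = Zαc/n ⇒ n = Zαc/v = 6 × 0.00730 × 3.00 × 10^8 / 6.57 × 10^6 ≈ 2.00
n = 2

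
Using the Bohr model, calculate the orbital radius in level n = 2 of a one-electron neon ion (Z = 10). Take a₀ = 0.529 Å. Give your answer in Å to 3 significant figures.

r_n = n²a₀/Z = 2² × 0.529 / 10
    = 4 × 0.529 / 10 = 0.212 Å

0.212 Å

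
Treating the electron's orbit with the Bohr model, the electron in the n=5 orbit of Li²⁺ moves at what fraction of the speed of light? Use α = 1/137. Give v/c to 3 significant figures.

v_n = Zαc/n, so v/c = Zα/n = 3 × 0.00730 / 5 = 0.00438

0.00438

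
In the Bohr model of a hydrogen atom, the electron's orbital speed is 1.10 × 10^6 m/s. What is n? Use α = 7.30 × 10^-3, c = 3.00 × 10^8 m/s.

2

v_n = Zαc/n ⇒ n = Zαc/v = 1 × 0.00730 × 3.00 × 10^8 / 1.10 × 10^6 ≈ 1.99
n = 2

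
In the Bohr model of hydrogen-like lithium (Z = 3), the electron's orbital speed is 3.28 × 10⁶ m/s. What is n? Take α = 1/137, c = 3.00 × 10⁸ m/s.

2

v_n = Zαc/n ⇒ n = Zαc/v = 3 × 0.00730 × 3.00 × 10⁸ / 3.28 × 10⁶ ≈ 2.00
n = 2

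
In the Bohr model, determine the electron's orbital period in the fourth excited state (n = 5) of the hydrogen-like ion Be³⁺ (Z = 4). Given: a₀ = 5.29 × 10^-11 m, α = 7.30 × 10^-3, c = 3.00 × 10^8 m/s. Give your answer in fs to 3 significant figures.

r = n²a₀/Z = 5²·5.29 × 10^-11/4 = 3.31 × 10^-10 m
v = Zαc/n = 4·0.00730·3.00 × 10^8/5 = 1.75 × 10^6 m/s
T = 2πr/v = 1.19 × 10^-15 s = 1.19 fs

1.19 fs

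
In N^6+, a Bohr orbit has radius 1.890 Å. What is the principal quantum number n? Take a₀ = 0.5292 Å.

r_n = n²a₀/Z ⇒ n² = rZ/a₀ = 1.890 × 7 / 0.5292 ≈ 25.00
n = 5

5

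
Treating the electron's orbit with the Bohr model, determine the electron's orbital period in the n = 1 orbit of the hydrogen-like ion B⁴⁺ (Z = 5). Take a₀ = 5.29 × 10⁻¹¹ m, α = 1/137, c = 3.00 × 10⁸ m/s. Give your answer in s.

r = n²a₀/Z = 1²·5.29 × 10⁻¹¹/5 = 1.06 × 10⁻¹¹ m
v = Zαc/n = 5·0.00730·3.00 × 10⁸/1 = 1.09 × 10⁷ m/s
T = 2πr/v = 6.07 × 10⁻¹⁸ s

6.07 × 10⁻¹⁸ s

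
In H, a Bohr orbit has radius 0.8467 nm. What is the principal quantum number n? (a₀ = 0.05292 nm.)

4

r_n = n²a₀/Z ⇒ n² = rZ/a₀ = 0.8467 × 1 / 0.05292 ≈ 16.00
n = 4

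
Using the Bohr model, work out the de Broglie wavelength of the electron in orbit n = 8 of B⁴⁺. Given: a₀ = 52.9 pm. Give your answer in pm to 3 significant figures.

The Bohr quantisation condition is nλ = 2πr_n.
r_n = n²a₀/Z = 677 pm
λ = 2πr_n/n = 2π·677/8 = 532 pm

532 pm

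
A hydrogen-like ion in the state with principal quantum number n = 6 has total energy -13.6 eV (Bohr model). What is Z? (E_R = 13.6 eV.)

6

E_n = −E_R Z²/n² ⇒ Z² = −E_n n²/E_R = 13.6 × 6² / 13.6 ≈ 36.00
Z = 6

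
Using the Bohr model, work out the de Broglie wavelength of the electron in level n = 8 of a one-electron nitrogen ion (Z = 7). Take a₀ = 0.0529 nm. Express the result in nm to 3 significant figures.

0.380 nm

The Bohr quantisation condition is nλ = 2πr_n.
r_n = n²a₀/Z = 0.484 nm
λ = 2πr_n/n = 2π·0.484/8 = 0.380 nm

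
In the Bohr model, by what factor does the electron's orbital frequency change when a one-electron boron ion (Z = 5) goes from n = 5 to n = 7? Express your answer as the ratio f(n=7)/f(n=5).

f ∝ Z^2 · n^-3; with Z fixed, f ∝ n^-3.
f(n=7)/f(n=5) = (7/5)^-3 = 125/343

125/343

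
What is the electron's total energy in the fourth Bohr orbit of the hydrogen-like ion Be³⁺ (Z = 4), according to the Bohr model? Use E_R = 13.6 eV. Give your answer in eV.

E_n = −E_R·Z²/n² = −13.6 × 4²/4² = -13.6 eV

-13.6 eV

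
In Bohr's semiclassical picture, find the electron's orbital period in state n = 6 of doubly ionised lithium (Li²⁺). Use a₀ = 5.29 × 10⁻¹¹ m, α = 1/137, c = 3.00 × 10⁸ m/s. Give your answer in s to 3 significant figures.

r = n²a₀/Z = 6²·5.29 × 10⁻¹¹/3 = 6.35 × 10⁻¹⁰ m
v = Zαc/n = 3·0.00730·3.00 × 10⁸/6 = 1.09 × 10⁶ m/s
T = 2πr/v = 3.64 × 10⁻¹⁵ s

3.64 × 10⁻¹⁵ s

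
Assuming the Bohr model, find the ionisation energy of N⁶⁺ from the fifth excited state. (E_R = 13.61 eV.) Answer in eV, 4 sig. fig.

18.52 eV

E_n = −E_R·Z²/n² = −13.61 × 7²/6² eV = -18.52 eV
Ionisation energy = −E_n = 18.52 eV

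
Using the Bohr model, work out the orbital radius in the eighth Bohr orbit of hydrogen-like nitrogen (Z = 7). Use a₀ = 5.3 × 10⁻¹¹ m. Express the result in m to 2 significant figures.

r_n = n²a₀/Z = 8² × 5.3 × 10⁻¹¹ / 7
    = 64 × 5.3 × 10⁻¹¹ / 7 = 4.8 × 10⁻¹⁰ m

4.8 × 10⁻¹⁰ m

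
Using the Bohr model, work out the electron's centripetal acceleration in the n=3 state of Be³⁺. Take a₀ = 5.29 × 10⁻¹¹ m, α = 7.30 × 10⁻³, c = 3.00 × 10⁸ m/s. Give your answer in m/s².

r = n²a₀/Z = 1.19 × 10⁻¹⁰ m, v = Zαc/n = 2.92 × 10⁶ m/s
a = v²/r = (2.92 × 10⁶)² / 1.19 × 10⁻¹⁰ = 7.16 × 10²² m/s²

7.16 × 10²² m/s²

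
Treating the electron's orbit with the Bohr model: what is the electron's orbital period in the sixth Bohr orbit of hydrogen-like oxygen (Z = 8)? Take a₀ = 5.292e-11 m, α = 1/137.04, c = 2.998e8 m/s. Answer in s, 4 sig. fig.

r = n²a₀/Z = 6²·5.292e-11/8 = 2.381e-10 m
v = Zαc/n = 8·0.007297·2.998e8/6 = 2.917e6 m/s
T = 2πr/v = 5.130e-16 s

5.130e-16 s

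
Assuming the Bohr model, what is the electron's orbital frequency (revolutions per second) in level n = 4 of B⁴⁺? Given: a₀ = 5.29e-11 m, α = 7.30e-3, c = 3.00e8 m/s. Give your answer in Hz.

r = n²a₀/Z = 1.69e-10 m, v = Zαc/n = 2.74e6 m/s
f = v/(2πr) = 2.57e15 Hz

2.57e15 Hz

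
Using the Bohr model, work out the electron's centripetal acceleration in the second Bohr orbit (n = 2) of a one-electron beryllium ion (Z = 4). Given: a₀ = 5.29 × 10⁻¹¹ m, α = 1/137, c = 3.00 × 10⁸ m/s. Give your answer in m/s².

r = n²a₀/Z = 5.29 × 10⁻¹¹ m, v = Zαc/n = 4.38 × 10⁶ m/s
a = v²/r = (4.38 × 10⁶)² / 5.29 × 10⁻¹¹ = 3.63 × 10²³ m/s²

3.63 × 10²³ m/s²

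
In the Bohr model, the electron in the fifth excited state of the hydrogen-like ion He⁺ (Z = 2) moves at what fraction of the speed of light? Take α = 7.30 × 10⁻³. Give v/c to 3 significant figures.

0.00243

v_n = Zαc/n, so v/c = Zα/n = 2 × 0.00730 / 6 = 0.00243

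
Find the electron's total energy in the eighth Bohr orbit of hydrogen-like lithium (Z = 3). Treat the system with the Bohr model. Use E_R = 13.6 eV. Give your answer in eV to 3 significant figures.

E_n = −E_R·Z²/n² = −13.6 × 3²/8² = -1.91 eV

-1.91 eV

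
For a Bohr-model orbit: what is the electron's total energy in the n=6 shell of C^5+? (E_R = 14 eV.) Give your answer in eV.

E_n = −E_R·Z²/n² = −14 × 6²/6² = -14 eV

-14 eV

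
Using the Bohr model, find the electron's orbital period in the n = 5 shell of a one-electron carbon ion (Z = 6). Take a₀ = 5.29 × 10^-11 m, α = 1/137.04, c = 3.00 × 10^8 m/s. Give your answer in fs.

r = n²a₀/Z = 5²·5.29 × 10^-11/6 = 2.20 × 10^-10 m
v = Zαc/n = 6·0.00730·3.00 × 10^8/5 = 2.63 × 10^6 m/s
T = 2πr/v = 5.27 × 10^-16 s = 0.527 fs

0.527 fs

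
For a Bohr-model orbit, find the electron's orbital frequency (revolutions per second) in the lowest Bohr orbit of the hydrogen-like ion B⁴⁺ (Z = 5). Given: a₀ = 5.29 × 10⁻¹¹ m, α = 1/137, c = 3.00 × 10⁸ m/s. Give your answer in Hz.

1.65 × 10¹⁷ Hz

r = n²a₀/Z = 1.06 × 10⁻¹¹ m, v = Zαc/n = 1.09 × 10⁷ m/s
f = v/(2πr) = 1.65 × 10¹⁷ Hz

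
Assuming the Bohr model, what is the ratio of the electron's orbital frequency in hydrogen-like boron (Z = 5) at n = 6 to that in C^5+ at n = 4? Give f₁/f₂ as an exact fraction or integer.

f ∝ Z^2 · n^-3
f₁/f₂ = (5/6)^2 · (6/4)^-3 = 50/243

50/243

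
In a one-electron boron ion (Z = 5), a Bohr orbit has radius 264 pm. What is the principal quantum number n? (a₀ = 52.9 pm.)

5

r_n = n²a₀/Z ⇒ n² = rZ/a₀ = 264 × 5 / 52.9 ≈ 24.95
n = 5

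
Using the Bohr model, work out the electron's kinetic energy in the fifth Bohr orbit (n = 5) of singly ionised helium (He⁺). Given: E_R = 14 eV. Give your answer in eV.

For a Coulomb orbit the virial theorem gives K = −E_n.
E_n = −E_R·Z²/n², so K = E_R·Z²/n² = 14 × 2²/5² = 2.2 eV

2.2 eV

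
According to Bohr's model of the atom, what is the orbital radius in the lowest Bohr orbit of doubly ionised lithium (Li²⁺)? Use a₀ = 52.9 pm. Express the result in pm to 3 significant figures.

17.6 pm

r_n = n²a₀/Z = 1² × 52.9 / 3
    = 1 × 52.9 / 3 = 17.6 pm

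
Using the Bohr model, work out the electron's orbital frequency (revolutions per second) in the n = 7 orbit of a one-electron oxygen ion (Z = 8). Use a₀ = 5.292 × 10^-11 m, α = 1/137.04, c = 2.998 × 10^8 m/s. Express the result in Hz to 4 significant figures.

1.228 × 10^15 Hz

r = n²a₀/Z = 3.241 × 10^-10 m, v = Zαc/n = 2.500 × 10^6 m/s
f = v/(2πr) = 1.228 × 10^15 Hz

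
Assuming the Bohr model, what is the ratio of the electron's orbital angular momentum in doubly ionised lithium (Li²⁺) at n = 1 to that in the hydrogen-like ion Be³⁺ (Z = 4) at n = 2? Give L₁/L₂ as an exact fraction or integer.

L = nℏ is independent of Z.
L₁/L₂ = n₁/n₂ = 1/2 = 1/2

1/2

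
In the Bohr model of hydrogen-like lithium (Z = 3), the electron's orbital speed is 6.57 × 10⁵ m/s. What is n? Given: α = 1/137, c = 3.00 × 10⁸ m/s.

10

v_n = Zαc/n ⇒ n = Zαc/v = 3 × 0.00730 × 3.00 × 10⁸ / 6.57 × 10⁵ ≈ 10.00
n = 10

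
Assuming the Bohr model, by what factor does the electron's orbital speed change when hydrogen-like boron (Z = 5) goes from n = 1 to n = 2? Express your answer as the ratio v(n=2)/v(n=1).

v ∝ Z^1 · n^-1; with Z fixed, v ∝ n^-1.
v(n=2)/v(n=1) = (2/1)^-1 = 1/2

1/2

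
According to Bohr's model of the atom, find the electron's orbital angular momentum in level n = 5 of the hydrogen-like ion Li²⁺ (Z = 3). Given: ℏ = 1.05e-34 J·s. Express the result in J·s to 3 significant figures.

L_n = nℏ = 5 × 1.05e-34 = 5.25e-34 J·s

5.25e-34 J·s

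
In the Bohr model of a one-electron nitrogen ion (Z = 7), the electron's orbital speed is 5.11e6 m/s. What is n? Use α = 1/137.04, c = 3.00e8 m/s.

3

v_n = Zαc/n ⇒ n = Zαc/v = 7 × 0.00730 × 3.00e8 / 5.11e6 ≈ 3.00
n = 3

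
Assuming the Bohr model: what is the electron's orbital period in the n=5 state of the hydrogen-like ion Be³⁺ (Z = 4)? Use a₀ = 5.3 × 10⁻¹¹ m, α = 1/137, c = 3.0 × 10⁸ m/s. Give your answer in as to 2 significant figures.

r = n²a₀/Z = 5²·5.3 × 10⁻¹¹/4 = 3.3 × 10⁻¹⁰ m
v = Zαc/n = 4·0.0073·3.0 × 10⁸/5 = 1.8 × 10⁶ m/s
T = 2πr/v = 1.2 × 10⁻¹⁵ s = 1200 as

1200 as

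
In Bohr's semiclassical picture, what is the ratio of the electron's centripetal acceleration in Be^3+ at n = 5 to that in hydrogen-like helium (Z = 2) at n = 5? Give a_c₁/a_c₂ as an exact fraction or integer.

8

a_c ∝ Z^3 · n^-4
a_c₁/a_c₂ = (4/2)^3 · (5/5)^-4 = 8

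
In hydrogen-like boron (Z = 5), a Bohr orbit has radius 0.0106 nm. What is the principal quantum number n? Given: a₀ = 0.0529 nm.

1

r_n = n²a₀/Z ⇒ n² = rZ/a₀ = 0.0106 × 5 / 0.0529 ≈ 1.00
n = 1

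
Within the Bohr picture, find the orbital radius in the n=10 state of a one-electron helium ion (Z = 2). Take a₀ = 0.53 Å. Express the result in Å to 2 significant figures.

r_n = n²a₀/Z = 10² × 0.53 / 2
    = 100 × 0.53 / 2 = 26 Å

26 Å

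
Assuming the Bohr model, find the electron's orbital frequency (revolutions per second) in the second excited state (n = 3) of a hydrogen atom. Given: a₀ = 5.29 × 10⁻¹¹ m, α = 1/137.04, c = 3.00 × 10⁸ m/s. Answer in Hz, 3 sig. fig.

r = n²a₀/Z = 4.76 × 10⁻¹⁰ m, v = Zαc/n = 7.30 × 10⁵ m/s
f = v/(2πr) = 2.44 × 10¹⁴ Hz

2.44 × 10¹⁴ Hz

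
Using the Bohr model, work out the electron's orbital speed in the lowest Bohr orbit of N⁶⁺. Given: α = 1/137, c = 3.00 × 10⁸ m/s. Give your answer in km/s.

v_n = Zαc/n = 7 × 0.00730 × 3.00 × 10⁸ / 1
    = 1.53 × 10⁴ km/s

1.53 × 10⁴ km/s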